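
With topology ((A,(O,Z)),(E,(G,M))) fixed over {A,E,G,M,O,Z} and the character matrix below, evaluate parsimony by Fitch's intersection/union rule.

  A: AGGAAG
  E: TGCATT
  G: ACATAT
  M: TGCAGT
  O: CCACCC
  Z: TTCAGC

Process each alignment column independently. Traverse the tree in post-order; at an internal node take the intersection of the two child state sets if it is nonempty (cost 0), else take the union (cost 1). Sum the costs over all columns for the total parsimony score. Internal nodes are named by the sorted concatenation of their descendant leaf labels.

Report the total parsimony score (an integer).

[col 0] OZ: children O:{C}, Z:{T} ∪→ {C,T}; cost 1
[col 0] AOZ: children A:{A}, OZ:{C,T} ∪→ {A,C,T}; cost 1
[col 0] GM: children G:{A}, M:{T} ∪→ {A,T}; cost 1
[col 0] EGM: children E:{T}, GM:{A,T} ∩→ {T}; cost 0
[col 0] AEGMOZ: children AOZ:{A,C,T}, EGM:{T} ∩→ {T}; cost 0
[col 1] OZ: children O:{C}, Z:{T} ∪→ {C,T}; cost 1
[col 1] AOZ: children A:{G}, OZ:{C,T} ∪→ {C,G,T}; cost 1
[col 1] GM: children G:{C}, M:{G} ∪→ {C,G}; cost 1
[col 1] EGM: children E:{G}, GM:{C,G} ∩→ {G}; cost 0
[col 1] AEGMOZ: children AOZ:{C,G,T}, EGM:{G} ∩→ {G}; cost 0
[col 2] OZ: children O:{A}, Z:{C} ∪→ {A,C}; cost 1
[col 2] AOZ: children A:{G}, OZ:{A,C} ∪→ {A,C,G}; cost 1
[col 2] GM: children G:{A}, M:{C} ∪→ {A,C}; cost 1
[col 2] EGM: children E:{C}, GM:{A,C} ∩→ {C}; cost 0
[col 2] AEGMOZ: children AOZ:{A,C,G}, EGM:{C} ∩→ {C}; cost 0
[col 3] OZ: children O:{C}, Z:{A} ∪→ {A,C}; cost 1
[col 3] AOZ: children A:{A}, OZ:{A,C} ∩→ {A}; cost 0
[col 3] GM: children G:{T}, M:{A} ∪→ {A,T}; cost 1
[col 3] EGM: children E:{A}, GM:{A,T} ∩→ {A}; cost 0
[col 3] AEGMOZ: children AOZ:{A}, EGM:{A} ∩→ {A}; cost 0
[col 4] OZ: children O:{C}, Z:{G} ∪→ {C,G}; cost 1
[col 4] AOZ: children A:{A}, OZ:{C,G} ∪→ {A,C,G}; cost 1
[col 4] GM: children G:{A}, M:{G} ∪→ {A,G}; cost 1
[col 4] EGM: children E:{T}, GM:{A,G} ∪→ {A,G,T}; cost 1
[col 4] AEGMOZ: children AOZ:{A,C,G}, EGM:{A,G,T} ∩→ {A,G}; cost 0
[col 5] OZ: children O:{C}, Z:{C} ∩→ {C}; cost 0
[col 5] AOZ: children A:{G}, OZ:{C} ∪→ {C,G}; cost 1
[col 5] GM: children G:{T}, M:{T} ∩→ {T}; cost 0
[col 5] EGM: children E:{T}, GM:{T} ∩→ {T}; cost 0
[col 5] AEGMOZ: children AOZ:{C,G}, EGM:{T} ∪→ {C,G,T}; cost 1
per-site changes: [3, 3, 3, 2, 4, 2]; total = 17

17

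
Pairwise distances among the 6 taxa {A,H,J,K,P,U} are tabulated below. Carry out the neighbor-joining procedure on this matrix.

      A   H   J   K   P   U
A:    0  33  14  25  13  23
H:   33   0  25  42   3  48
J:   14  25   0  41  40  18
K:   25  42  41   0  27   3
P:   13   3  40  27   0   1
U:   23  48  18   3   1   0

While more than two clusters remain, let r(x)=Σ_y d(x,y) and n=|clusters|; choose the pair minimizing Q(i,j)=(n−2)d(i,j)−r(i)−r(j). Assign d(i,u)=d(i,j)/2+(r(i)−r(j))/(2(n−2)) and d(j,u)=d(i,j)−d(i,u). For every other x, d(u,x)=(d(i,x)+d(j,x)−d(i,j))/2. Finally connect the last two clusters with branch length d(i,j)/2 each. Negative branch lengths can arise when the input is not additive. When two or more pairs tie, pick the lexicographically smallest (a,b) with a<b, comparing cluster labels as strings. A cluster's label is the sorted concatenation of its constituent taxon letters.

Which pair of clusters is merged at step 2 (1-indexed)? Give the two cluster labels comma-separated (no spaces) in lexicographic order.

K,U

iteration 1: select H,P (d=3, Q=-223); attach at lengths (79/8, -55/8); label the merged cluster HP
  updated: d(A,HP)=43/2, d(HP,J)=31, d(HP,K)=33, d(HP,U)=23
iteration 2: select K,U (d=3, Q=-160); attach at lengths (22/3, -13/3); label the merged cluster KU
  updated: d(A,KU)=45/2, d(HP,KU)=53/2, d(J,KU)=28
iteration 3: select A,J (d=14, Q=-103); attach at lengths (13/4, 43/4); label the merged cluster AJ
  updated: d(AJ,HP)=77/4, d(AJ,KU)=73/4
iteration 4: select AJ,HP (d=77/4, Q=-64); attach at lengths (11/2, 55/4); label the merged cluster AHJP
  updated: d(AHJP,KU)=51/4
iteration 5: select AHJP,KU (d=51/4); attach at lengths (51/8, 51/8); label the merged cluster AHJKPU
final tree: (((A:13/4,J:43/4):11/2,(H:79/8,P:-55/8):55/4):51/8,(K:22/3,U:-13/3):51/8)
total length: 52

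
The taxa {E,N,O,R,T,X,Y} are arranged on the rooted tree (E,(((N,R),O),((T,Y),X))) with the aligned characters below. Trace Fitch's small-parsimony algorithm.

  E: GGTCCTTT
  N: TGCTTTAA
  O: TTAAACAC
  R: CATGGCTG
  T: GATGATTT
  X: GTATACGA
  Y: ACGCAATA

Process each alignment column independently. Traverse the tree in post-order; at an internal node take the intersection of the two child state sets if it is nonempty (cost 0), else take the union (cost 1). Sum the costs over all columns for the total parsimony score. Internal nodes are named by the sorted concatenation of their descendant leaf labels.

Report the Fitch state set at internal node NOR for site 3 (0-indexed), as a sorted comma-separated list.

NR@0: {T} ∪ {C} = {C,T} (union, +1)
NOR@0: {C,T} ∩ {T} = {T} (intersection, +0)
TY@0: {G} ∪ {A} = {A,G} (union, +1)
TXY@0: {A,G} ∩ {G} = {G} (intersection, +0)
NORTXY@0: {T} ∪ {G} = {G,T} (union, +1)
ENORTXY@0: {G} ∩ {G,T} = {G} (intersection, +0)
NR@1: {G} ∪ {A} = {A,G} (union, +1)
NOR@1: {A,G} ∪ {T} = {A,G,T} (union, +1)
TY@1: {A} ∪ {C} = {A,C} (union, +1)
TXY@1: {A,C} ∪ {T} = {A,C,T} (union, +1)
NORTXY@1: {A,G,T} ∩ {A,C,T} = {A,T} (intersection, +0)
ENORTXY@1: {G} ∪ {A,T} = {A,G,T} (union, +1)
NR@2: {C} ∪ {T} = {C,T} (union, +1)
NOR@2: {C,T} ∪ {A} = {A,C,T} (union, +1)
TY@2: {T} ∪ {G} = {G,T} (union, +1)
TXY@2: {G,T} ∪ {A} = {A,G,T} (union, +1)
NORTXY@2: {A,C,T} ∩ {A,G,T} = {A,T} (intersection, +0)
ENORTXY@2: {T} ∩ {A,T} = {T} (intersection, +0)
NR@3: {T} ∪ {G} = {G,T} (union, +1)
NOR@3: {G,T} ∪ {A} = {A,G,T} (union, +1)
TY@3: {G} ∪ {C} = {C,G} (union, +1)
TXY@3: {C,G} ∪ {T} = {C,G,T} (union, +1)
NORTXY@3: {A,G,T} ∩ {C,G,T} = {G,T} (intersection, +0)
ENORTXY@3: {C} ∪ {G,T} = {C,G,T} (union, +1)
NR@4: {T} ∪ {G} = {G,T} (union, +1)
NOR@4: {G,T} ∪ {A} = {A,G,T} (union, +1)
TY@4: {A} ∩ {A} = {A} (intersection, +0)
TXY@4: {A} ∩ {A} = {A} (intersection, +0)
NORTXY@4: {A,G,T} ∩ {A} = {A} (intersection, +0)
ENORTXY@4: {C} ∪ {A} = {A,C} (union, +1)
NR@5: {T} ∪ {C} = {C,T} (union, +1)
NOR@5: {C,T} ∩ {C} = {C} (intersection, +0)
TY@5: {T} ∪ {A} = {A,T} (union, +1)
TXY@5: {A,T} ∪ {C} = {A,C,T} (union, +1)
NORTXY@5: {C} ∩ {A,C,T} = {C} (intersection, +0)
ENORTXY@5: {T} ∪ {C} = {C,T} (union, +1)
NR@6: {A} ∪ {T} = {A,T} (union, +1)
NOR@6: {A,T} ∩ {A} = {A} (intersection, +0)
TY@6: {T} ∩ {T} = {T} (intersection, +0)
TXY@6: {T} ∪ {G} = {G,T} (union, +1)
NORTXY@6: {A} ∪ {G,T} = {A,G,T} (union, +1)
ENORTXY@6: {T} ∩ {A,G,T} = {T} (intersection, +0)
NR@7: {A} ∪ {G} = {A,G} (union, +1)
NOR@7: {A,G} ∪ {C} = {A,C,G} (union, +1)
TY@7: {T} ∪ {A} = {A,T} (union, +1)
TXY@7: {A,T} ∩ {A} = {A} (intersection, +0)
NORTXY@7: {A,C,G} ∩ {A} = {A} (intersection, +0)
ENORTXY@7: {T} ∪ {A} = {A,T} (union, +1)
per-site changes: [3, 5, 4, 5, 3, 4, 3, 4]; total = 31

A,G,T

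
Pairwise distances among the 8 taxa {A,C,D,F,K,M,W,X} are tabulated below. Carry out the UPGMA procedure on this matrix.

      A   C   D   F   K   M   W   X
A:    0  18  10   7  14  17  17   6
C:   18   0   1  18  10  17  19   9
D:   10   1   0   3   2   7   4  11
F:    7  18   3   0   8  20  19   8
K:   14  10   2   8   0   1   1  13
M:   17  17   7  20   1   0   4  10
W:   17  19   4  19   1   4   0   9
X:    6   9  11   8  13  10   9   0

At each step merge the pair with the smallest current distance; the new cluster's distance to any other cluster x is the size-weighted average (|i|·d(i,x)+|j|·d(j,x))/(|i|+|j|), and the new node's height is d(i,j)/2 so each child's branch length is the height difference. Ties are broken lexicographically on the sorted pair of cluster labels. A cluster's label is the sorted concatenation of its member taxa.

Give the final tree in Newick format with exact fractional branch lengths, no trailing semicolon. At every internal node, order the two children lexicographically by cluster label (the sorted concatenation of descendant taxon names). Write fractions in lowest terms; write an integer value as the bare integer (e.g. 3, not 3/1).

(((A:3,X:3):3/4,F:15/4):167/60,((C:1/2,D:1/2):53/12,((K:1/2,M:1/2):3/4,W:5/4):11/3):97/60)

step 1: merge (C,D) at d=1; branch lengths C→1/2, D→1/2; new cluster CD
  updated: d(A,CD)=14, d(CD,F)=21/2, d(CD,K)=6, d(CD,M)=12, d(CD,W)=23/2, d(CD,X)=10
step 2: merge (K,M) at d=1; branch lengths K→1/2, M→1/2; new cluster KM
  updated: d(A,KM)=31/2, d(CD,KM)=9, d(F,KM)=14, d(KM,W)=5/2, d(KM,X)=23/2
step 3: merge (KM,W) at d=5/2; branch lengths KM→3/4, W→5/4; new cluster KMW
  updated: d(A,KMW)=16, d(CD,KMW)=59/6, d(F,KMW)=47/3, d(KMW,X)=32/3
step 4: merge (A,X) at d=6; branch lengths A→3, X→3; new cluster AX
  updated: d(AX,CD)=12, d(AX,F)=15/2, d(AX,KMW)=40/3
step 5: merge (AX,F) at d=15/2; branch lengths AX→3/4, F→15/4; new cluster AFX
  updated: d(AFX,CD)=23/2, d(AFX,KMW)=127/9
step 6: merge (CD,KMW) at d=59/6; branch lengths CD→53/12, KMW→11/3; new cluster CDKMW
  updated: d(AFX,CDKMW)=196/15
step 7: merge (AFX,CDKMW) at d=196/15; branch lengths AFX→167/60, CDKMW→97/60; new cluster ACDFKMWX
final tree: (((A:3,X:3):3/4,F:15/4):167/60,((C:1/2,D:1/2):53/12,((K:1/2,M:1/2):3/4,W:5/4):11/3):97/60)
total length: 1619/60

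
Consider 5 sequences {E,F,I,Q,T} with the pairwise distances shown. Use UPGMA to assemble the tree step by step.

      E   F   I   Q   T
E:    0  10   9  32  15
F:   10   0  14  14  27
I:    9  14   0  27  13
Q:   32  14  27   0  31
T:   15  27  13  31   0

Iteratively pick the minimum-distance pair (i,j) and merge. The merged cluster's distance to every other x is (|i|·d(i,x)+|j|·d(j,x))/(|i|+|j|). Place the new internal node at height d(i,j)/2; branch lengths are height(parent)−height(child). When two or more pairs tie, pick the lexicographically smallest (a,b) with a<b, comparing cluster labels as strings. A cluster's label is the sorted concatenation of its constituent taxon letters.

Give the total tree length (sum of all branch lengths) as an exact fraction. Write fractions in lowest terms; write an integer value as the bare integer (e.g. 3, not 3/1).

1. join E+I (d=9) ⇒ EI; edges |E|=9/2, |I|=9/2
  updated: d(EI,F)=12, d(EI,Q)=59/2, d(EI,T)=14
2. join EI+F (d=12) ⇒ EFI; edges |EI|=3/2, |F|=6
  updated: d(EFI,Q)=73/3, d(EFI,T)=55/3
3. join EFI+T (d=55/3) ⇒ EFIT; edges |EFI|=19/6, |T|=55/6
  updated: d(EFIT,Q)=26
4. join EFIT+Q (d=26) ⇒ EFIQT; edges |EFIT|=23/6, |Q|=13
final tree: ((((E:9/2,I:9/2):3/2,F:6):19/6,T:55/6):23/6,Q:13)
total length: 137/3

137/3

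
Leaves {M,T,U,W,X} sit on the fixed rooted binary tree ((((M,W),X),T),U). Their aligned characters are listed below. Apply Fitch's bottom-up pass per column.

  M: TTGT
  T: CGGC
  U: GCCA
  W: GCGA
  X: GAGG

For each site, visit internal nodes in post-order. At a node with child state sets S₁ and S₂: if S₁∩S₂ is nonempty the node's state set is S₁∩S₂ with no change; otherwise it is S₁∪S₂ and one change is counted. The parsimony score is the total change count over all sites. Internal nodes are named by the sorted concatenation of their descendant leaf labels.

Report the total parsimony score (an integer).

9

MW@0: {T} ∪ {G} = {G,T} (union, +1)
MWX@0: {G,T} ∩ {G} = {G} (intersection, +0)
MTWX@0: {G} ∪ {C} = {C,G} (union, +1)
MTUWX@0: {C,G} ∩ {G} = {G} (intersection, +0)
MW@1: {T} ∪ {C} = {C,T} (union, +1)
MWX@1: {C,T} ∪ {A} = {A,C,T} (union, +1)
MTWX@1: {A,C,T} ∪ {G} = {A,C,G,T} (union, +1)
MTUWX@1: {A,C,G,T} ∩ {C} = {C} (intersection, +0)
MW@2: {G} ∩ {G} = {G} (intersection, +0)
MWX@2: {G} ∩ {G} = {G} (intersection, +0)
MTWX@2: {G} ∩ {G} = {G} (intersection, +0)
MTUWX@2: {G} ∪ {C} = {C,G} (union, +1)
MW@3: {T} ∪ {A} = {A,T} (union, +1)
MWX@3: {A,T} ∪ {G} = {A,G,T} (union, +1)
MTWX@3: {A,G,T} ∪ {C} = {A,C,G,T} (union, +1)
MTUWX@3: {A,C,G,T} ∩ {A} = {A} (intersection, +0)
per-site changes: [2, 3, 1, 3]; total = 9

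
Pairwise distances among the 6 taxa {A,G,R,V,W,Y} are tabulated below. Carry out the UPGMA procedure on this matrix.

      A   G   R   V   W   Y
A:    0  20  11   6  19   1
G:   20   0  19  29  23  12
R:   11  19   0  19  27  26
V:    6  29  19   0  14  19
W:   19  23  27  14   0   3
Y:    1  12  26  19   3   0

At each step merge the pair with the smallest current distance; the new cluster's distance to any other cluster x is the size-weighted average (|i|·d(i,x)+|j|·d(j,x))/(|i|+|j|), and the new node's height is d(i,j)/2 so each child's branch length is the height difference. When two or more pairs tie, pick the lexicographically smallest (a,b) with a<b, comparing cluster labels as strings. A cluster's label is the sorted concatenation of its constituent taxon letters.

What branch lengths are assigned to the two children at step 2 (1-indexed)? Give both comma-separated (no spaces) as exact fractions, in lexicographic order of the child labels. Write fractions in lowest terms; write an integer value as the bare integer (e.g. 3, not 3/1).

1. join A+Y (d=1) ⇒ AY; edges |A|=1/2, |Y|=1/2
  updated: d(AY,G)=16, d(AY,R)=37/2, d(AY,V)=25/2, d(AY,W)=11
2. join AY+W (d=11) ⇒ AWY; edges |AY|=5, |W|=11/2
  updated: d(AWY,G)=55/3, d(AWY,R)=64/3, d(AWY,V)=13
3. join AWY+V (d=13) ⇒ AVWY; edges |AWY|=1, |V|=13/2
  updated: d(AVWY,G)=21, d(AVWY,R)=83/4
4. join G+R (d=19) ⇒ GR; edges |G|=19/2, |R|=19/2
  updated: d(AVWY,GR)=167/8
5. join AVWY+GR (d=167/8) ⇒ AGRVWY; edges |AVWY|=63/16, |GR|=15/16
final tree: ((((A:1/2,Y:1/2):5,W:11/2):1,V:13/2):63/16,(G:19/2,R:19/2):15/16)
total length: 343/8

5,11/2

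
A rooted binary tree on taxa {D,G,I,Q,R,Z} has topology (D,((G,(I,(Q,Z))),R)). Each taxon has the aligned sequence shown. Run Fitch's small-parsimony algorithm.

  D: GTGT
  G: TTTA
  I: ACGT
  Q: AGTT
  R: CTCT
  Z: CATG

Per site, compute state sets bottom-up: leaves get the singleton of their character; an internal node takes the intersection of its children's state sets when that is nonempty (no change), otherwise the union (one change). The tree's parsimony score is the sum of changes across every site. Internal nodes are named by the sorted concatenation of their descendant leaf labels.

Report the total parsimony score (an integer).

[col 0] QZ: children Q:{A}, Z:{C} ∪→ {A,C}; cost 1
[col 0] IQZ: children I:{A}, QZ:{A,C} ∩→ {A}; cost 0
[col 0] GIQZ: children G:{T}, IQZ:{A} ∪→ {A,T}; cost 1
[col 0] GIQRZ: children GIQZ:{A,T}, R:{C} ∪→ {A,C,T}; cost 1
[col 0] DGIQRZ: children D:{G}, GIQRZ:{A,C,T} ∪→ {A,C,G,T}; cost 1
[col 1] QZ: children Q:{G}, Z:{A} ∪→ {A,G}; cost 1
[col 1] IQZ: children I:{C}, QZ:{A,G} ∪→ {A,C,G}; cost 1
[col 1] GIQZ: children G:{T}, IQZ:{A,C,G} ∪→ {A,C,G,T}; cost 1
[col 1] GIQRZ: children GIQZ:{A,C,G,T}, R:{T} ∩→ {T}; cost 0
[col 1] DGIQRZ: children D:{T}, GIQRZ:{T} ∩→ {T}; cost 0
[col 2] QZ: children Q:{T}, Z:{T} ∩→ {T}; cost 0
[col 2] IQZ: children I:{G}, QZ:{T} ∪→ {G,T}; cost 1
[col 2] GIQZ: children G:{T}, IQZ:{G,T} ∩→ {T}; cost 0
[col 2] GIQRZ: children GIQZ:{T}, R:{C} ∪→ {C,T}; cost 1
[col 2] DGIQRZ: children D:{G}, GIQRZ:{C,T} ∪→ {C,G,T}; cost 1
[col 3] QZ: children Q:{T}, Z:{G} ∪→ {G,T}; cost 1
[col 3] IQZ: children I:{T}, QZ:{G,T} ∩→ {T}; cost 0
[col 3] GIQZ: children G:{A}, IQZ:{T} ∪→ {A,T}; cost 1
[col 3] GIQRZ: children GIQZ:{A,T}, R:{T} ∩→ {T}; cost 0
[col 3] DGIQRZ: children D:{T}, GIQRZ:{T} ∩→ {T}; cost 0
per-site changes: [4, 3, 3, 2]; total = 12

12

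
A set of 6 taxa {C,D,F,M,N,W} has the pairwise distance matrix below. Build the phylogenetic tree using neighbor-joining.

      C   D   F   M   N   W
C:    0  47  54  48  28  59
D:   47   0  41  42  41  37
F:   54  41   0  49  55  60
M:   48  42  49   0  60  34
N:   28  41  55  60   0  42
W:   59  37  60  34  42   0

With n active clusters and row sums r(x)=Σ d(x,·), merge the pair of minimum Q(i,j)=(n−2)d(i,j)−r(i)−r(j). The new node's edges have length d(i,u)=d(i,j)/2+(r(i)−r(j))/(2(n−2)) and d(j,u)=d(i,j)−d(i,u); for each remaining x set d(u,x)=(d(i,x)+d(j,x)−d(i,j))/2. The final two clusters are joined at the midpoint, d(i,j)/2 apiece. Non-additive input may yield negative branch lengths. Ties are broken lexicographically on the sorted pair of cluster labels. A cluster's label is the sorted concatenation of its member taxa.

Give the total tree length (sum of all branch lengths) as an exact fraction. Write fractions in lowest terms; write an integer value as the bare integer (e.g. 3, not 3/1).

iteration 1: select C,N (d=28, Q=-350); attach at lengths (61/4, 51/4); label the merged cluster CN
  updated: d(CN,D)=30, d(CN,F)=81/2, d(CN,M)=40, d(CN,W)=73/2
iteration 2: select M,W (d=34, Q=-461/2); attach at lengths (199/12, 209/12); label the merged cluster MW
  updated: d(CN,MW)=85/4, d(D,MW)=45/2, d(F,MW)=75/2
iteration 3: select CN,MW (d=85/4, Q=-261/2); attach at lengths (53/4, 8); label the merged cluster CMNW
  updated: d(CMNW,D)=125/8, d(CMNW,F)=227/8
iteration 4: select CMNW,D (d=125/8, Q=-85); attach at lengths (3/2, 113/8); label the merged cluster CDMNW
  updated: d(CDMNW,F)=215/8
iteration 5: select CDMNW,F (d=215/8); attach at lengths (215/16, 215/16); label the merged cluster CDFMNW
final tree: ((((C:61/4,N:51/4):53/4,(M:199/12,W:209/12):8):3/2,D:113/8):215/16,F:215/16)
total length: 503/4

503/4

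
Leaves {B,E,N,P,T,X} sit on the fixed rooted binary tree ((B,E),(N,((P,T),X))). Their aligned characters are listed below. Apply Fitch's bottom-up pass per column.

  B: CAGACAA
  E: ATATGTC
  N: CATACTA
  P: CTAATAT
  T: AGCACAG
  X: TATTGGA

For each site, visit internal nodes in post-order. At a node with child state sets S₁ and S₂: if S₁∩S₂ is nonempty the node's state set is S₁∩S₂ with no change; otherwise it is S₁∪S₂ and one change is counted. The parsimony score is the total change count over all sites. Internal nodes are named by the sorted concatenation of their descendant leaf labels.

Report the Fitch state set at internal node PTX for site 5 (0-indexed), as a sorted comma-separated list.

[col 0] BE: children B:{C}, E:{A} ∪→ {A,C}; cost 1
[col 0] PT: children P:{C}, T:{A} ∪→ {A,C}; cost 1
[col 0] PTX: children PT:{A,C}, X:{T} ∪→ {A,C,T}; cost 1
[col 0] NPTX: children N:{C}, PTX:{A,C,T} ∩→ {C}; cost 0
[col 0] BENPTX: children BE:{A,C}, NPTX:{C} ∩→ {C}; cost 0
[col 1] BE: children B:{A}, E:{T} ∪→ {A,T}; cost 1
[col 1] PT: children P:{T}, T:{G} ∪→ {G,T}; cost 1
[col 1] PTX: children PT:{G,T}, X:{A} ∪→ {A,G,T}; cost 1
[col 1] NPTX: children N:{A}, PTX:{A,G,T} ∩→ {A}; cost 0
[col 1] BENPTX: children BE:{A,T}, NPTX:{A} ∩→ {A}; cost 0
[col 2] BE: children B:{G}, E:{A} ∪→ {A,G}; cost 1
[col 2] PT: children P:{A}, T:{C} ∪→ {A,C}; cost 1
[col 2] PTX: children PT:{A,C}, X:{T} ∪→ {A,C,T}; cost 1
[col 2] NPTX: children N:{T}, PTX:{A,C,T} ∩→ {T}; cost 0
[col 2] BENPTX: children BE:{A,G}, NPTX:{T} ∪→ {A,G,T}; cost 1
[col 3] BE: children B:{A}, E:{T} ∪→ {A,T}; cost 1
[col 3] PT: children P:{A}, T:{A} ∩→ {A}; cost 0
[col 3] PTX: children PT:{A}, X:{T} ∪→ {A,T}; cost 1
[col 3] NPTX: children N:{A}, PTX:{A,T} ∩→ {A}; cost 0
[col 3] BENPTX: children BE:{A,T}, NPTX:{A} ∩→ {A}; cost 0
[col 4] BE: children B:{C}, E:{G} ∪→ {C,G}; cost 1
[col 4] PT: children P:{T}, T:{C} ∪→ {C,T}; cost 1
[col 4] PTX: children PT:{C,T}, X:{G} ∪→ {C,G,T}; cost 1
[col 4] NPTX: children N:{C}, PTX:{C,G,T} ∩→ {C}; cost 0
[col 4] BENPTX: children BE:{C,G}, NPTX:{C} ∩→ {C}; cost 0
[col 5] BE: children B:{A}, E:{T} ∪→ {A,T}; cost 1
[col 5] PT: children P:{A}, T:{A} ∩→ {A}; cost 0
[col 5] PTX: children PT:{A}, X:{G} ∪→ {A,G}; cost 1
[col 5] NPTX: children N:{T}, PTX:{A,G} ∪→ {A,G,T}; cost 1
[col 5] BENPTX: children BE:{A,T}, NPTX:{A,G,T} ∩→ {A,T}; cost 0
[col 6] BE: children B:{A}, E:{C} ∪→ {A,C}; cost 1
[col 6] PT: children P:{T}, T:{G} ∪→ {G,T}; cost 1
[col 6] PTX: children PT:{G,T}, X:{A} ∪→ {A,G,T}; cost 1
[col 6] NPTX: children N:{A}, PTX:{A,G,T} ∩→ {A}; cost 0
[col 6] BENPTX: children BE:{A,C}, NPTX:{A} ∩→ {A}; cost 0
per-site changes: [3, 3, 4, 2, 3, 3, 3]; total = 21

A,G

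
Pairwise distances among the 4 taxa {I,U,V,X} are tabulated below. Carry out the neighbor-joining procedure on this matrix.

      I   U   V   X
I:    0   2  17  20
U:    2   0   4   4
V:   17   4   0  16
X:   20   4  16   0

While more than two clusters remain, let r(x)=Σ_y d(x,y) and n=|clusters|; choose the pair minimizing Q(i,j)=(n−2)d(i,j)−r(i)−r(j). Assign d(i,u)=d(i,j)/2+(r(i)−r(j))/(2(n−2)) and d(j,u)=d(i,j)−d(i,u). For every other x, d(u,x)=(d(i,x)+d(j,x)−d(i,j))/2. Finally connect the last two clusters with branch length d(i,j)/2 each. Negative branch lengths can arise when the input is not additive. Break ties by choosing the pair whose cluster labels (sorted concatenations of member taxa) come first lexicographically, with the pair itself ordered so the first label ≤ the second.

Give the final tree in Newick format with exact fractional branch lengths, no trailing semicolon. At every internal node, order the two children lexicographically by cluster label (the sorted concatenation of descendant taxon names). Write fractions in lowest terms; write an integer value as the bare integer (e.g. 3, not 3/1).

(((I:33/4,U:-25/4):9/4,V:29/4):35/8,X:35/8)

iteration 1: select I,U (d=2, Q=-45); attach at lengths (33/4, -25/4); label the merged cluster IU
  updated: d(IU,V)=19/2, d(IU,X)=11
iteration 2: select IU,V (d=19/2, Q=-73/2); attach at lengths (9/4, 29/4); label the merged cluster IUV
  updated: d(IUV,X)=35/4
iteration 3: select IUV,X (d=35/4); attach at lengths (35/8, 35/8); label the merged cluster IUVX
final tree: (((I:33/4,U:-25/4):9/4,V:29/4):35/8,X:35/8)
total length: 81/4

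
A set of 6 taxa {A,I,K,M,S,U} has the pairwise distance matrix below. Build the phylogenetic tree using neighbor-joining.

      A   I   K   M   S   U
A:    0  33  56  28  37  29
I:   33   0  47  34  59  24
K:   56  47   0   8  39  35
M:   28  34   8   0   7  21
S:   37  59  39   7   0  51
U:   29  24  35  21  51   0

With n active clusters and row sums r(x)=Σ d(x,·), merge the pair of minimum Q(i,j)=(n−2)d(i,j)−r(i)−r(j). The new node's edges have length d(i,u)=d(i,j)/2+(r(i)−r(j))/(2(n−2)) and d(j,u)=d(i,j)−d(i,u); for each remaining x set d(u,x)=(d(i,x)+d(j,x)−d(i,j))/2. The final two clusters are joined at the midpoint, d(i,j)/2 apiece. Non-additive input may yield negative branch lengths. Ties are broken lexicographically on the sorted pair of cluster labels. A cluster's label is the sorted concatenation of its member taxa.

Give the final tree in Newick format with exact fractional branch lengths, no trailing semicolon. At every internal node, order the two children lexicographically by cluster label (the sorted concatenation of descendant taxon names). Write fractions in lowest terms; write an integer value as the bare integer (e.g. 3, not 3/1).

iteration 1: select M,S (d=7, Q=-263); attach at lengths (-67/8, 123/8); label the merged cluster MS
  updated: d(A,MS)=29, d(I,MS)=43, d(K,MS)=20, d(MS,U)=65/2
iteration 2: select K,MS (d=20, Q=-445/2); attach at lengths (187/12, 53/12); label the merged cluster KMS
  updated: d(A,KMS)=65/2, d(I,KMS)=35, d(KMS,U)=95/4
iteration 3: select A,KMS (d=65/2, Q=-483/4); attach at lengths (273/16, 247/16); label the merged cluster AKMS
  updated: d(AKMS,I)=71/4, d(AKMS,U)=81/8
iteration 4: select AKMS,I (d=71/4, Q=-415/8); attach at lengths (31/16, 253/16); label the merged cluster AIKMS
  updated: d(AIKMS,U)=131/16
iteration 5: select AIKMS,U (d=131/16); attach at lengths (131/32, 131/32); label the merged cluster AIKMSU
final tree: (((A:273/16,(K:187/12,(M:-67/8,S:123/8):53/12):247/16):31/16,I:253/16):131/32,U:131/32)
total length: 1367/16

(((A:273/16,(K:187/12,(M:-67/8,S:123/8):53/12):247/16):31/16,I:253/16):131/32,U:131/32)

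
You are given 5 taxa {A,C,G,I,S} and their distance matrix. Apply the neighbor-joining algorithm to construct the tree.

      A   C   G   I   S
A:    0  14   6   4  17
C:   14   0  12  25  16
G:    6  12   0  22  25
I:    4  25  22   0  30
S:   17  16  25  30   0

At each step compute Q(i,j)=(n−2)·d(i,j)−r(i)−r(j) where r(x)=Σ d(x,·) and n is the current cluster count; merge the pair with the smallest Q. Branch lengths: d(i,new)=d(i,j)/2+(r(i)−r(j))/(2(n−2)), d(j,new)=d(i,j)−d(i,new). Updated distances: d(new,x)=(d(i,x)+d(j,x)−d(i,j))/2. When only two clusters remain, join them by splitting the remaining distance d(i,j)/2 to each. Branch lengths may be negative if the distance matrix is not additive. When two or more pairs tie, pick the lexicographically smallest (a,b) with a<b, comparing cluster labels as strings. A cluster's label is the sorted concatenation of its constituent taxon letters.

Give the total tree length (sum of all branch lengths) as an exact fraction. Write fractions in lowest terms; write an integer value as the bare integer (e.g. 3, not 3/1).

1. join A+I (d=4, Q=-110) ⇒ AI; edges |A|=-14/3, |I|=26/3
  updated: d(AI,C)=35/2, d(AI,G)=12, d(AI,S)=43/2
2. join AI+G (d=12, Q=-76) ⇒ AGI; edges |AI|=13/2, |G|=11/2
  updated: d(AGI,C)=35/4, d(AGI,S)=69/4
3. join AGI+C (d=35/4, Q=-42) ⇒ ACGI; edges |AGI|=5, |C|=15/4
  updated: d(ACGI,S)=49/4
4. join ACGI+S (d=49/4) ⇒ ACGIS; edges |ACGI|=49/8, |S|=49/8
final tree: ((((A:-14/3,I:26/3):13/2,G:11/2):5,C:15/4):49/8,S:49/8)
total length: 37

37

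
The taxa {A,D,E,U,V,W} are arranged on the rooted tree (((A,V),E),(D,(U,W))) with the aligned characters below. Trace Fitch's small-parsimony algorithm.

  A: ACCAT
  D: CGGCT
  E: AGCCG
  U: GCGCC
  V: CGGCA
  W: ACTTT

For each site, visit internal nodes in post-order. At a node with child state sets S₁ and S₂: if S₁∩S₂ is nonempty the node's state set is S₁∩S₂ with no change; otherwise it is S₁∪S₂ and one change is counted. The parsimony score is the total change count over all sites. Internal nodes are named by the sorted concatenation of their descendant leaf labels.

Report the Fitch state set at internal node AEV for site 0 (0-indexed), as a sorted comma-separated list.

[col 0] AV: children A:{A}, V:{C} ∪→ {A,C}; cost 1
[col 0] AEV: children AV:{A,C}, E:{A} ∩→ {A}; cost 0
[col 0] UW: children U:{G}, W:{A} ∪→ {A,G}; cost 1
[col 0] DUW: children D:{C}, UW:{A,G} ∪→ {A,C,G}; cost 1
[col 0] ADEUVW: children AEV:{A}, DUW:{A,C,G} ∩→ {A}; cost 0
[col 1] AV: children A:{C}, V:{G} ∪→ {C,G}; cost 1
[col 1] AEV: children AV:{C,G}, E:{G} ∩→ {G}; cost 0
[col 1] UW: children U:{C}, W:{C} ∩→ {C}; cost 0
[col 1] DUW: children D:{G}, UW:{C} ∪→ {C,G}; cost 1
[col 1] ADEUVW: children AEV:{G}, DUW:{C,G} ∩→ {G}; cost 0
[col 2] AV: children A:{C}, V:{G} ∪→ {C,G}; cost 1
[col 2] AEV: children AV:{C,G}, E:{C} ∩→ {C}; cost 0
[col 2] UW: children U:{G}, W:{T} ∪→ {G,T}; cost 1
[col 2] DUW: children D:{G}, UW:{G,T} ∩→ {G}; cost 0
[col 2] ADEUVW: children AEV:{C}, DUW:{G} ∪→ {C,G}; cost 1
[col 3] AV: children A:{A}, V:{C} ∪→ {A,C}; cost 1
[col 3] AEV: children AV:{A,C}, E:{C} ∩→ {C}; cost 0
[col 3] UW: children U:{C}, W:{T} ∪→ {C,T}; cost 1
[col 3] DUW: children D:{C}, UW:{C,T} ∩→ {C}; cost 0
[col 3] ADEUVW: children AEV:{C}, DUW:{C} ∩→ {C}; cost 0
[col 4] AV: children A:{T}, V:{A} ∪→ {A,T}; cost 1
[col 4] AEV: children AV:{A,T}, E:{G} ∪→ {A,G,T}; cost 1
[col 4] UW: children U:{C}, W:{T} ∪→ {C,T}; cost 1
[col 4] DUW: children D:{T}, UW:{C,T} ∩→ {T}; cost 0
[col 4] ADEUVW: children AEV:{A,G,T}, DUW:{T} ∩→ {T}; cost 0
per-site changes: [3, 2, 3, 2, 3]; total = 13

A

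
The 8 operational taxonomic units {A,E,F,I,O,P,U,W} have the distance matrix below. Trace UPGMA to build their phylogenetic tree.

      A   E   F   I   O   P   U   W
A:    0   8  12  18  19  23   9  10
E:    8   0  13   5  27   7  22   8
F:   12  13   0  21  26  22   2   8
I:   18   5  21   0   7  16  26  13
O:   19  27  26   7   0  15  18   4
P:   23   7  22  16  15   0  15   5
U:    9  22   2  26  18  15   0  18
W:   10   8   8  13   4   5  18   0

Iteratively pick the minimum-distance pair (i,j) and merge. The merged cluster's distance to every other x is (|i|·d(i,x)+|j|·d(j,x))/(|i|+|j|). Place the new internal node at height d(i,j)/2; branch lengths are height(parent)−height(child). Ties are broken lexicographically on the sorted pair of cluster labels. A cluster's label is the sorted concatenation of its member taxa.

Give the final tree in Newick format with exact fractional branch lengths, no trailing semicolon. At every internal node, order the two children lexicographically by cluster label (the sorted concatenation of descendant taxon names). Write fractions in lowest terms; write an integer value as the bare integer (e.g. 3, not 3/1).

((A:21/4,(F:1,U:1):17/4):73/20,((E:5/2,I:5/2):4,((O:2,W:2):3,P:5):3/2):12/5)

1. join F+U (d=2) ⇒ FU; edges |F|=1, |U|=1
  updated: d(A,FU)=21/2, d(E,FU)=35/2, d(FU,I)=47/2, d(FU,O)=22, d(FU,P)=37/2, d(FU,W)=13
2. join O+W (d=4) ⇒ OW; edges |O|=2, |W|=2
  updated: d(A,OW)=29/2, d(E,OW)=35/2, d(FU,OW)=35/2, d(I,OW)=10, d(OW,P)=10
3. join E+I (d=5) ⇒ EI; edges |E|=5/2, |I|=5/2
  updated: d(A,EI)=13, d(EI,FU)=41/2, d(EI,OW)=55/4, d(EI,P)=23/2
4. join OW+P (d=10) ⇒ OPW; edges |OW|=3, |P|=5
  updated: d(A,OPW)=52/3, d(EI,OPW)=13, d(FU,OPW)=107/6
5. join A+FU (d=21/2) ⇒ AFU; edges |A|=21/4, |FU|=17/4
  updated: d(AFU,EI)=18, d(AFU,OPW)=53/3
6. join EI+OPW (d=13) ⇒ EIOPW; edges |EI|=4, |OPW|=3/2
  updated: d(AFU,EIOPW)=89/5
7. join AFU+EIOPW (d=89/5) ⇒ AEFIOPUW; edges |AFU|=73/20, |EIOPW|=12/5
final tree: ((A:21/4,(F:1,U:1):17/4):73/20,((E:5/2,I:5/2):4,((O:2,W:2):3,P:5):3/2):12/5)
total length: 801/20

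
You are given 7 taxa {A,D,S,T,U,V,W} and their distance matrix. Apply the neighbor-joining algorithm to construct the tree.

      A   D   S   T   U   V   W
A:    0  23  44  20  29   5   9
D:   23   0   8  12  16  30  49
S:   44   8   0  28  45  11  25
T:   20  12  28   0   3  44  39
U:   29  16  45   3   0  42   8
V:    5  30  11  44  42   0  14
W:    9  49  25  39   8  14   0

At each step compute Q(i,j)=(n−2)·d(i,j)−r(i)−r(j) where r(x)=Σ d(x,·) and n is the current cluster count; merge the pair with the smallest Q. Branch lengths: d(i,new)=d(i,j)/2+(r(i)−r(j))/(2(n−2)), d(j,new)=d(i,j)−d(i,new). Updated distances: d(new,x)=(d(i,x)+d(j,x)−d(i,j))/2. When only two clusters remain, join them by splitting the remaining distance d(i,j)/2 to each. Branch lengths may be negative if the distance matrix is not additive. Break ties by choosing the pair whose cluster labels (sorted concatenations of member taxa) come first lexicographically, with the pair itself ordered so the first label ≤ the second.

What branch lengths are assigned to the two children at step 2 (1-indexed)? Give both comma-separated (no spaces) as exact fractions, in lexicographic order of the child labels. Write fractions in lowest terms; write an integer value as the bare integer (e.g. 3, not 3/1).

step 1: merge (T,U) at d=3, Q=-274; branch lengths T→9/5, U→6/5; new cluster TU
  updated: d(A,TU)=23, d(D,TU)=25/2, d(S,TU)=35, d(TU,V)=83/2, d(TU,W)=22
step 2: merge (D,S) at d=8, Q=-427/2; branch lengths D→63/16, S→65/16; new cluster DS
  updated: d(A,DS)=59/2, d(DS,TU)=79/4, d(DS,V)=33/2, d(DS,W)=33
step 3: merge (DS,TU) at d=79/4, Q=-583/4; branch lengths DS→69/8, TU→89/8; new cluster DSTU
  updated: d(A,DSTU)=131/8, d(DSTU,V)=153/8, d(DSTU,W)=141/8
step 4: merge (A,V) at d=5, Q=-117/2; branch lengths A→9/16, V→71/16; new cluster AV
  updated: d(AV,DSTU)=61/4, d(AV,W)=9
step 5: merge (AV,DSTU) at d=61/4, Q=-335/8; branch lengths AV→53/16, DSTU→191/16; new cluster ADSTUV
  updated: d(ADSTUV,W)=91/16
step 6: merge (ADSTUV,W) at d=91/16; branch lengths ADSTUV→91/32, W→91/32; new cluster ADSTUVW
final tree: (((A:9/16,V:71/16):53/16,((D:63/16,S:65/16):69/8,(T:9/5,U:6/5):89/8):191/16):91/32,W:91/32)
total length: 907/16

63/16,65/16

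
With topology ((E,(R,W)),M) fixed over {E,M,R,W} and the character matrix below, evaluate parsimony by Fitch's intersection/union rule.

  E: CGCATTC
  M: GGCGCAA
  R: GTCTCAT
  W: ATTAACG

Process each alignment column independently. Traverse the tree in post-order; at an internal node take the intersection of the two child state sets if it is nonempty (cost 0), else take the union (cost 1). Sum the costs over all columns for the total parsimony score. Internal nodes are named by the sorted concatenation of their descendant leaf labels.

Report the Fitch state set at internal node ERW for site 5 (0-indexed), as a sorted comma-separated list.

[col 0] RW: children R:{G}, W:{A} ∪→ {A,G}; cost 1
[col 0] ERW: children E:{C}, RW:{A,G} ∪→ {A,C,G}; cost 1
[col 0] EMRW: children ERW:{A,C,G}, M:{G} ∩→ {G}; cost 0
[col 1] RW: children R:{T}, W:{T} ∩→ {T}; cost 0
[col 1] ERW: children E:{G}, RW:{T} ∪→ {G,T}; cost 1
[col 1] EMRW: children ERW:{G,T}, M:{G} ∩→ {G}; cost 0
[col 2] RW: children R:{C}, W:{T} ∪→ {C,T}; cost 1
[col 2] ERW: children E:{C}, RW:{C,T} ∩→ {C}; cost 0
[col 2] EMRW: children ERW:{C}, M:{C} ∩→ {C}; cost 0
[col 3] RW: children R:{T}, W:{A} ∪→ {A,T}; cost 1
[col 3] ERW: children E:{A}, RW:{A,T} ∩→ {A}; cost 0
[col 3] EMRW: children ERW:{A}, M:{G} ∪→ {A,G}; cost 1
[col 4] RW: children R:{C}, W:{A} ∪→ {A,C}; cost 1
[col 4] ERW: children E:{T}, RW:{A,C} ∪→ {A,C,T}; cost 1
[col 4] EMRW: children ERW:{A,C,T}, M:{C} ∩→ {C}; cost 0
[col 5] RW: children R:{A}, W:{C} ∪→ {A,C}; cost 1
[col 5] ERW: children E:{T}, RW:{A,C} ∪→ {A,C,T}; cost 1
[col 5] EMRW: children ERW:{A,C,T}, M:{A} ∩→ {A}; cost 0
[col 6] RW: children R:{T}, W:{G} ∪→ {G,T}; cost 1
[col 6] ERW: children E:{C}, RW:{G,T} ∪→ {C,G,T}; cost 1
[col 6] EMRW: children ERW:{C,G,T}, M:{A} ∪→ {A,C,G,T}; cost 1
per-site changes: [2, 1, 1, 2, 2, 2, 3]; total = 13

A,C,T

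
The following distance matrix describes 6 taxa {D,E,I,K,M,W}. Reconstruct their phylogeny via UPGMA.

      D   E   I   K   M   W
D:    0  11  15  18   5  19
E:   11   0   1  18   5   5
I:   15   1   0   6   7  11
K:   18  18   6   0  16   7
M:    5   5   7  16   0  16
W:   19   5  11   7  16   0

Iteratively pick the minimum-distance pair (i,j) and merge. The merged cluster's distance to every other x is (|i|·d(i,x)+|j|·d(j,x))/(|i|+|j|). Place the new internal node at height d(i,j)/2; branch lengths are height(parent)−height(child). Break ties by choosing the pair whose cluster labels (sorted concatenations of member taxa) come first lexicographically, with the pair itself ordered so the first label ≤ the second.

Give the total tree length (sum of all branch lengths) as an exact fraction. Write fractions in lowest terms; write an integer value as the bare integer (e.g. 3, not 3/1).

199/8

step 1: merge (E,I) at d=1; branch lengths E→1/2, I→1/2; new cluster EI
  updated: d(D,EI)=13, d(EI,K)=12, d(EI,M)=6, d(EI,W)=8
step 2: merge (D,M) at d=5; branch lengths D→5/2, M→5/2; new cluster DM
  updated: d(DM,EI)=19/2, d(DM,K)=17, d(DM,W)=35/2
step 3: merge (K,W) at d=7; branch lengths K→7/2, W→7/2; new cluster KW
  updated: d(DM,KW)=69/4, d(EI,KW)=10
step 4: merge (DM,EI) at d=19/2; branch lengths DM→9/4, EI→17/4; new cluster DEIM
  updated: d(DEIM,KW)=109/8
step 5: merge (DEIM,KW) at d=109/8; branch lengths DEIM→33/16, KW→53/16; new cluster DEIKMW
final tree: (((D:5/2,M:5/2):9/4,(E:1/2,I:1/2):17/4):33/16,(K:7/2,W:7/2):53/16)
total length: 199/8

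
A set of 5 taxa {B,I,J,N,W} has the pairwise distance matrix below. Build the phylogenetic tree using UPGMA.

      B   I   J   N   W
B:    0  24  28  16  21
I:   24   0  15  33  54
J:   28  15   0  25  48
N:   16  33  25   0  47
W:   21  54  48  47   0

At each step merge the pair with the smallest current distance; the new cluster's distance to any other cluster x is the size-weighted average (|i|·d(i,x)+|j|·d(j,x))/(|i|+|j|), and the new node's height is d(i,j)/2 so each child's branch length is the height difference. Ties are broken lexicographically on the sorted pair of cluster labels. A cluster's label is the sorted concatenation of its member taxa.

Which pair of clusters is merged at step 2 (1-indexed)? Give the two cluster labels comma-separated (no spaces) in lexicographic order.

1. join I+J (d=15) ⇒ IJ; edges |I|=15/2, |J|=15/2
  updated: d(B,IJ)=26, d(IJ,N)=29, d(IJ,W)=51
2. join B+N (d=16) ⇒ BN; edges |B|=8, |N|=8
  updated: d(BN,IJ)=55/2, d(BN,W)=34
3. join BN+IJ (d=55/2) ⇒ BIJN; edges |BN|=23/4, |IJ|=25/4
  updated: d(BIJN,W)=85/2
4. join BIJN+W (d=85/2) ⇒ BIJNW; edges |BIJN|=15/2, |W|=85/4
final tree: (((B:8,N:8):23/4,(I:15/2,J:15/2):25/4):15/2,W:85/4)
total length: 287/4

B,N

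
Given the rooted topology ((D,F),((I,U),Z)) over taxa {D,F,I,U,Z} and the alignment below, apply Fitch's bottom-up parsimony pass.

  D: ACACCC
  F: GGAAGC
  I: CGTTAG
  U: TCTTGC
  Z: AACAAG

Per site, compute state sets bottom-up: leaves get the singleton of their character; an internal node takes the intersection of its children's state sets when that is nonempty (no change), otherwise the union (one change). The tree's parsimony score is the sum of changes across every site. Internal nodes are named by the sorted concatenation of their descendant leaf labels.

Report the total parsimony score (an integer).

[col 0] DF: children D:{A}, F:{G} ∪→ {A,G}; cost 1
[col 0] IU: children I:{C}, U:{T} ∪→ {C,T}; cost 1
[col 0] IUZ: children IU:{C,T}, Z:{A} ∪→ {A,C,T}; cost 1
[col 0] DFIUZ: children DF:{A,G}, IUZ:{A,C,T} ∩→ {A}; cost 0
[col 1] DF: children D:{C}, F:{G} ∪→ {C,G}; cost 1
[col 1] IU: children I:{G}, U:{C} ∪→ {C,G}; cost 1
[col 1] IUZ: children IU:{C,G}, Z:{A} ∪→ {A,C,G}; cost 1
[col 1] DFIUZ: children DF:{C,G}, IUZ:{A,C,G} ∩→ {C,G}; cost 0
[col 2] DF: children D:{A}, F:{A} ∩→ {A}; cost 0
[col 2] IU: children I:{T}, U:{T} ∩→ {T}; cost 0
[col 2] IUZ: children IU:{T}, Z:{C} ∪→ {C,T}; cost 1
[col 2] DFIUZ: children DF:{A}, IUZ:{C,T} ∪→ {A,C,T}; cost 1
[col 3] DF: children D:{C}, F:{A} ∪→ {A,C}; cost 1
[col 3] IU: children I:{T}, U:{T} ∩→ {T}; cost 0
[col 3] IUZ: children IU:{T}, Z:{A} ∪→ {A,T}; cost 1
[col 3] DFIUZ: children DF:{A,C}, IUZ:{A,T} ∩→ {A}; cost 0
[col 4] DF: children D:{C}, F:{G} ∪→ {C,G}; cost 1
[col 4] IU: children I:{A}, U:{G} ∪→ {A,G}; cost 1
[col 4] IUZ: children IU:{A,G}, Z:{A} ∩→ {A}; cost 0
[col 4] DFIUZ: children DF:{C,G}, IUZ:{A} ∪→ {A,C,G}; cost 1
[col 5] DF: children D:{C}, F:{C} ∩→ {C}; cost 0
[col 5] IU: children I:{G}, U:{C} ∪→ {C,G}; cost 1
[col 5] IUZ: children IU:{C,G}, Z:{G} ∩→ {G}; cost 0
[col 5] DFIUZ: children DF:{C}, IUZ:{G} ∪→ {C,G}; cost 1
per-site changes: [3, 3, 2, 2, 3, 2]; total = 15

15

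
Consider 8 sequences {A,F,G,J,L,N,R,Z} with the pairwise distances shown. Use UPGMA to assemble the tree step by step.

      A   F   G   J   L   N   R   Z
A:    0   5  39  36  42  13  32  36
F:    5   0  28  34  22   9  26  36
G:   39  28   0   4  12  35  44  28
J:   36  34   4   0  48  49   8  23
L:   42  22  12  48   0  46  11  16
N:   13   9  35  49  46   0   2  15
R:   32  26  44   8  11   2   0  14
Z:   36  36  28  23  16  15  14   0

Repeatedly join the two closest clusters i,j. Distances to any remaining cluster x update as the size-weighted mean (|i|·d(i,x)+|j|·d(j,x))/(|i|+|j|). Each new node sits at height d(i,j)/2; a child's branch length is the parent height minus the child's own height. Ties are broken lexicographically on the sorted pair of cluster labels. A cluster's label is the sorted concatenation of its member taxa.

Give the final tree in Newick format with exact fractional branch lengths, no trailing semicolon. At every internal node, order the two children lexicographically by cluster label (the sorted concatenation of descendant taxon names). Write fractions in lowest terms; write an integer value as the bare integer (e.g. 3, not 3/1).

(((A:5/2,F:5/2):11,(L:73/6,((N:1,R:1):25/4,Z:29/4):59/12):4/3):5/2,(G:2,J:2):14)

1. join N+R (d=2) ⇒ NR; edges |N|=1, |R|=1
  updated: d(A,NR)=45/2, d(F,NR)=35/2, d(G,NR)=79/2, d(J,NR)=57/2, d(L,NR)=57/2, d(NR,Z)=29/2
2. join G+J (d=4) ⇒ GJ; edges |G|=2, |J|=2
  updated: d(A,GJ)=75/2, d(F,GJ)=31, d(GJ,L)=30, d(GJ,NR)=34, d(GJ,Z)=51/2
3. join A+F (d=5) ⇒ AF; edges |A|=5/2, |F|=5/2
  updated: d(AF,GJ)=137/4, d(AF,L)=32, d(AF,NR)=20, d(AF,Z)=36
4. join NR+Z (d=29/2) ⇒ NRZ; edges |NR|=25/4, |Z|=29/4
  updated: d(AF,NRZ)=76/3, d(GJ,NRZ)=187/6, d(L,NRZ)=73/3
5. join L+NRZ (d=73/3) ⇒ LNRZ; edges |L|=73/6, |NRZ|=59/12
  updated: d(AF,LNRZ)=27, d(GJ,LNRZ)=247/8
6. join AF+LNRZ (d=27) ⇒ AFLNRZ; edges |AF|=11, |LNRZ|=4/3
  updated: d(AFLNRZ,GJ)=32
7. join AFLNRZ+GJ (d=32) ⇒ AFGJLNRZ; edges |AFLNRZ|=5/2, |GJ|=14
final tree: (((A:5/2,F:5/2):11,(L:73/6,((N:1,R:1):25/4,Z:29/4):59/12):4/3):5/2,(G:2,J:2):14)
total length: 845/12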